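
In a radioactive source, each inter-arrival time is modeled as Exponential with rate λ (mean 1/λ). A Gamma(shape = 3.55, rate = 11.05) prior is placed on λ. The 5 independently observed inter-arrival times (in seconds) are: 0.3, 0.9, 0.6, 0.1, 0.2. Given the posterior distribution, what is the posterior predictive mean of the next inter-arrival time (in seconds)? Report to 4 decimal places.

1.7417

With a Gamma(shape α, rate β) prior on the exponential rate λ, the posterior after n observations with total T = Σxᵢ is Gamma(α+n, β+T).
Sum of observations T = 2.1 seconds; n = 5.
Posterior: Gamma(3.55+5, 11.05+2.1) = Gamma(8.55, 13.15).
The predictive distribution for the next observation is Lomax; its mean is β/(α−1) = 13.15/7.55 = 1.7417.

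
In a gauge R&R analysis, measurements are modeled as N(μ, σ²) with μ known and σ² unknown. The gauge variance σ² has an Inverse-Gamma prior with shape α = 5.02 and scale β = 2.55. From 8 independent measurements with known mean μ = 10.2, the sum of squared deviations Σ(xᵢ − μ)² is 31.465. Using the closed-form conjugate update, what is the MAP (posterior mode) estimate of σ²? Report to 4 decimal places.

With known mean μ and an Inverse-Gamma(α, β) prior on σ², the Normal likelihood is conjugate: posterior is Inv-Gamma(α + n/2, β + Σ(xᵢ−μ)²/2).
Posterior: Inv-Gamma(5.02 + 8/2, 2.55 + 31.465/2) = Inv-Gamma(9.02, 18.2825).
Mode = β/(α+1) = 18.2825/10.02 = 1.8246.

1.8246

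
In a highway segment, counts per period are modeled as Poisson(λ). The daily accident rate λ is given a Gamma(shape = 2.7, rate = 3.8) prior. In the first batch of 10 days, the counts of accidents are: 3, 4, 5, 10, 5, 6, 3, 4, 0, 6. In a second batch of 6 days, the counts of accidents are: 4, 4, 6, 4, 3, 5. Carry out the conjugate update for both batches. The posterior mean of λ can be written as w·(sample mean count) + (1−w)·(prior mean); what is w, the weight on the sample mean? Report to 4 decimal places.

With a Gamma(shape α, rate β) prior, the Poisson likelihood is conjugate: the posterior is Gamma(α + ΣXᵢ, β + n).
Total number of days: n = 10 + 6 = 16.
Posterior mean = (α₀+S)/(β₀+n) = [n/(β₀+n)]·(S/n) + [β₀/(β₀+n)]·(α₀/β₀), so only n and β₀ enter the weight.
Weight on data w = n/(β₀+n) = 16/(3.8+16) = 16/19.8 = 0.8081.

0.8081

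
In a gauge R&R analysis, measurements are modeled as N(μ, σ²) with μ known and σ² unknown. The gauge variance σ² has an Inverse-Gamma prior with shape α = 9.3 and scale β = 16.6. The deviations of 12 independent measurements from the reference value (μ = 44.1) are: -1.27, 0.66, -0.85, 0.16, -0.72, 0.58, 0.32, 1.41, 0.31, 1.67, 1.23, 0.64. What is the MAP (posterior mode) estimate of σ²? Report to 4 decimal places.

With known mean μ and an Inverse-Gamma(α, β) prior on σ², the Normal likelihood is conjugate: posterior is Inv-Gamma(α + n/2, β + Σ(xᵢ−μ)²/2).
Σ(xᵢ−μ)² = (-1.27)² + (0.66)² + (-0.85)² + (0.16)² + (-0.72)² + (0.58)² + (0.32)² + (1.41)² + (0.31)² + (1.67)² + (1.23)² + (0.64)² = 10.5494.
Posterior: Inv-Gamma(9.3 + 12/2, 16.6 + 10.5494/2) = Inv-Gamma(15.30, 21.87470).
Mode = β/(α+1) = 21.87470/16.30 = 1.3420.

1.3420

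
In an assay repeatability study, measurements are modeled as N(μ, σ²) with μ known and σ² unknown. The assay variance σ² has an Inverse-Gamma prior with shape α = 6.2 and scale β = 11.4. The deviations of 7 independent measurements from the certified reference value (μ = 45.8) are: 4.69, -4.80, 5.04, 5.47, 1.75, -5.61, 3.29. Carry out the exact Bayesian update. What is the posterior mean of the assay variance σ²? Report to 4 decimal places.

With known mean μ and an Inverse-Gamma(α, β) prior on σ², the Normal likelihood is conjugate: posterior is Inv-Gamma(α + n/2, β + Σ(xᵢ−μ)²/2).
Σ(xᵢ−μ)² = (4.69)² + (-4.80)² + (5.04)² + (5.47)² + (1.75)² + (-5.61)² + (3.29)² = 145.7173.
Posterior: Inv-Gamma(6.2 + 7/2, 11.4 + 145.7173/2) = Inv-Gamma(9.70, 84.25865).
E[σ²|data] = β/(α−1) = 84.25865/8.70 = 9.6849.

9.6849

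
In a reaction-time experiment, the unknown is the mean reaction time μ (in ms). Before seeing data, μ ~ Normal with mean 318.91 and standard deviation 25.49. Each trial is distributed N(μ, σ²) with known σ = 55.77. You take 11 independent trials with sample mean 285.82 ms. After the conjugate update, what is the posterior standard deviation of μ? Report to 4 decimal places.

14.0363

For Normal data with known variance σ², a Normal(μ₀, σ₀²) prior on μ is conjugate. Posterior precision = 1/σ₀² + n/σ²; posterior mean is the precision-weighted average of μ₀ and x̄.
σ₀² = 25.49² = 649.7401, σ² = 55.77² = 3110.2929; σ² + n·σ₀² = 3110.2929 + 11·649.7401 = 10257.434.
Posterior precision = 1/σ₀² + n/σ² = 1/649.7401 + 11/3110.2929 = (σ² + n·σ₀²)/(σ₀²σ²) = 10257.434/(649.7401·3110.2929); posterior variance σₙ² = σ₀²σ²/(σ² + n·σ₀²) = 649.7401·3110.2929/10257.434 = 197.016332.
Posterior SD = √σₙ² = √(649.7401·3110.2929/10257.434) = 14.0363.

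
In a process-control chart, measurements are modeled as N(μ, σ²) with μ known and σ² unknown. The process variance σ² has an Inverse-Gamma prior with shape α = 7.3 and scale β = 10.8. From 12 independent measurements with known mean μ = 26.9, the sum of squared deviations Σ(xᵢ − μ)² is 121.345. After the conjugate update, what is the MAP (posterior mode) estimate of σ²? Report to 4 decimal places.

With known mean μ and an Inverse-Gamma(α, β) prior on σ², the Normal likelihood is conjugate: posterior is Inv-Gamma(α + n/2, β + Σ(xᵢ−μ)²/2).
Posterior: Inv-Gamma(7.3 + 12/2, 10.8 + 121.345/2) = Inv-Gamma(13.30, 71.4725).
Mode = β/(α+1) = 71.4725/14.30 = 4.9981.

4.9981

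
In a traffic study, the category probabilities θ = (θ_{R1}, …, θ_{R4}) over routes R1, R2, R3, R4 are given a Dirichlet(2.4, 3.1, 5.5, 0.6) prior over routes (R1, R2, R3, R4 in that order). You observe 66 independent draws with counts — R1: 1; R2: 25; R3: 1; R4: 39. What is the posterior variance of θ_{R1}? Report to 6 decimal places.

0.000533

The Dirichlet prior is conjugate to the Multinomial likelihood: each posterior αⱼ = prior αⱼ + observed count nⱼ.
Posterior concentration: (3.4, 28.1, 6.5, 39.6), total = 77.6.
Var[θ_j] = α_j(Σα−α_j)/((Σα)²(Σα+1)) = 3.4·74.2/(77.6²·78.6) = 0.000533.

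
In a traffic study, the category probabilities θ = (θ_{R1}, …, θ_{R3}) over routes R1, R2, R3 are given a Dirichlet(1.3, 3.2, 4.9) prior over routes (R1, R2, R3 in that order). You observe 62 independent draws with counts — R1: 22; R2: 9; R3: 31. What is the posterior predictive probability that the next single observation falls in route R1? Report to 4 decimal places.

0.3263

The Dirichlet prior is conjugate to the Multinomial likelihood: each posterior αⱼ = prior αⱼ + observed count nⱼ.
Posterior concentration: (23.3, 12.2, 35.9), total = 71.4.
P(next = R1 | data) = α_{R1}/Σα = 0.3263.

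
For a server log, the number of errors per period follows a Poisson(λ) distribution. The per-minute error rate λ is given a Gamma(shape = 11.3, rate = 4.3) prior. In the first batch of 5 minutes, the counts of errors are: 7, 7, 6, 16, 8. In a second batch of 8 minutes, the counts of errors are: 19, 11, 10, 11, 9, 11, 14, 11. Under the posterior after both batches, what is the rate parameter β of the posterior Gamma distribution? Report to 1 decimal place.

17.3

With a Gamma(shape α, rate β) prior, the Poisson likelihood is conjugate: the posterior is Gamma(α + ΣXᵢ, β + n).
Batch 1: sum of counts S = 44 over n = 5 minutes.
After batch 1: Gamma(α+S, β+n) = Gamma(11.3+44, 4.3+5) = Gamma(55.3, 9.3).
Batch 2: sum of counts S = 96 over n = 8 minutes.
After batch 2: Gamma(α+S, β+n) = Gamma(55.3+96, 9.3+8) = Gamma(151.3, 17.3).
Posterior β = 17.3.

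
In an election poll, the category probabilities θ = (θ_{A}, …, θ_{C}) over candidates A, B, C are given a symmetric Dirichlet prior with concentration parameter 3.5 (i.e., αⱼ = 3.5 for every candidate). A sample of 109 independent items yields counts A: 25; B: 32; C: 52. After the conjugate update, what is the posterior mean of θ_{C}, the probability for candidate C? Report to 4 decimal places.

0.4644

The Dirichlet prior is conjugate to the Multinomial likelihood: each posterior αⱼ = prior αⱼ + observed count nⱼ.
Posterior concentration: (28.5, 35.5, 55.5), total = 119.5.
E[θ_{C}|data] = α_{C}/Σα = 55.5/119.5 = 0.4644.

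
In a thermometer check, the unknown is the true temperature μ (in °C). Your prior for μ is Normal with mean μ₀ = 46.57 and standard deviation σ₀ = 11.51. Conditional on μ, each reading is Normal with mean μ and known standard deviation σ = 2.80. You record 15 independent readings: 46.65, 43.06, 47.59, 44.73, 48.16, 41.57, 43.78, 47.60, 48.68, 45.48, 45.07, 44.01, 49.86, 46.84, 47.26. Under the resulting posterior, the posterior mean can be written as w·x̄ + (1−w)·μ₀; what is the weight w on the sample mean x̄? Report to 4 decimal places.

For Normal data with known variance σ², a Normal(μ₀, σ₀²) prior on μ is conjugate. Posterior precision = 1/σ₀² + n/σ²; posterior mean is the precision-weighted average of μ₀ and x̄.
σ₀² = 11.51² = 132.4801, σ² = 2.80² = 7.84. Prior precision 1/σ₀² = 1/132.4801; data precision n/σ² = 15/7.84.
w = (n/σ²)/(1/σ₀² + n/σ²) = n·σ₀²/(σ² + n·σ₀²) = 15·132.4801/(7.84 + 15·132.4801) = 1987.2015/1995.0415 = 0.9961.

0.9961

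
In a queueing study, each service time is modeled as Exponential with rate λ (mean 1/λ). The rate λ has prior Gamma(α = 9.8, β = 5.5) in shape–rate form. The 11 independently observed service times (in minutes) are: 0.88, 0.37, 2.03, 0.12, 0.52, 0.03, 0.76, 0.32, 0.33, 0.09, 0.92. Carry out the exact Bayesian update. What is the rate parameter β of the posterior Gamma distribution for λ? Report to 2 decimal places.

11.87

With a Gamma(shape α, rate β) prior on the exponential rate λ, the posterior after n observations with total T = Σxᵢ is Gamma(α+n, β+T).
Sum of observations T = 6.37 minutes; n = 11.
Posterior: Gamma(9.8+11, 5.5+6.37) = Gamma(20.8, 11.87).
Posterior β = 11.87.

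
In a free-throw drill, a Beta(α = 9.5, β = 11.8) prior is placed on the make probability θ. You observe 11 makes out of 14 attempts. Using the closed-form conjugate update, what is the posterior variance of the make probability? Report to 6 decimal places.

0.006707

The Beta prior is conjugate to a Binomial/Bernoulli likelihood; the update adds successes to α and failures to β.
Posterior: Beta(α+k, β+n−k) = Beta(9.5+11, 11.8+3) = Beta(20.5, 14.8).
Var = αβ/((α+β)²(α+β+1)) = 20.5·14.8/(35.3²·36.3) = 0.006707.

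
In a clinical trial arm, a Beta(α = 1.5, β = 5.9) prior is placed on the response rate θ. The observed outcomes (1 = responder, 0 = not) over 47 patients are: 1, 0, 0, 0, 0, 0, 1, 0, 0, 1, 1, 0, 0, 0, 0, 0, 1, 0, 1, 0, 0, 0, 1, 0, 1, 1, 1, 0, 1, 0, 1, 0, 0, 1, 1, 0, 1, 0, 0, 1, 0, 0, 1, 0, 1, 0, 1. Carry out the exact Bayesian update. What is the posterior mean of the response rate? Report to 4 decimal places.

0.3768

The Beta prior is conjugate to a Binomial/Bernoulli likelihood; the update adds successes to α and failures to β.
Posterior: Beta(α+k, β+n−k) = Beta(1.5+19, 5.9+28) = Beta(20.5, 33.9).
Posterior mean = α/(α+β) = 20.5/54.4 = 0.3768.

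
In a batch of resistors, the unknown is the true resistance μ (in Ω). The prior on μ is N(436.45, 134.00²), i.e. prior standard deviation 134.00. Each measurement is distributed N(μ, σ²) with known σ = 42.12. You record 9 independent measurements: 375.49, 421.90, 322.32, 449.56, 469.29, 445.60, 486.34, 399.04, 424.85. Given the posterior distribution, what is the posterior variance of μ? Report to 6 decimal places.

For Normal data with known variance σ², a Normal(μ₀, σ₀²) prior on μ is conjugate. Posterior precision = 1/σ₀² + n/σ²; posterior mean is the precision-weighted average of μ₀ and x̄.
σ₀² = 134.00² = 17956, σ² = 42.12² = 1774.0944; σ² + n·σ₀² = 1774.0944 + 9·17956 = 163378.0944.
Posterior precision = 1/σ₀² + n/σ² = 1/17956 + 9/1774.0944 = (σ² + n·σ₀²)/(σ₀²σ²) = 163378.0944/(17956·1774.0944); posterior variance σₙ² = σ₀²σ²/(σ² + n·σ₀²) = 17956·1774.0944/163378.0944 = 194.981091.

194.981091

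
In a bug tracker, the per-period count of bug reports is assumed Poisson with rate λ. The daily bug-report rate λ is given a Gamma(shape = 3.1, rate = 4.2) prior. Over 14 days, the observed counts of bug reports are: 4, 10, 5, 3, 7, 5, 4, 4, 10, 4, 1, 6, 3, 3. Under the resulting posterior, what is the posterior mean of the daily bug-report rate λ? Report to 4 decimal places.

With a Gamma(shape α, rate β) prior, the Poisson likelihood is conjugate: the posterior is Gamma(α + ΣXᵢ, β + n).
Sum of counts S = 69 over n = 14 days.
Posterior: Gamma(α+S, β+n) = Gamma(3.1+69, 4.2+14) = Gamma(72.1, 18.2).
Posterior mean = α/β = 72.1/18.2 = 3.9615.

3.9615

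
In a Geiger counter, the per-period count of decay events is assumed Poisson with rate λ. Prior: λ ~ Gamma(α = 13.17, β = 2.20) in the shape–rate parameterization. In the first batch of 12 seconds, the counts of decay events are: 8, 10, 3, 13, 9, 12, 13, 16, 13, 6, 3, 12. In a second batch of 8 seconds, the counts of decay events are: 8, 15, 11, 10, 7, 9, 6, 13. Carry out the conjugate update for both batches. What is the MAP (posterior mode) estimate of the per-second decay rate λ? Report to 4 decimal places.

9.4221

With a Gamma(shape α, rate β) prior, the Poisson likelihood is conjugate: the posterior is Gamma(α + ΣXᵢ, β + n).
Batch 1: sum of counts S = 118 over n = 12 seconds.
After batch 1: Gamma(α+S, β+n) = Gamma(13.17+118, 2.20+12) = Gamma(131.17, 14.20).
Batch 2: sum of counts S = 79 over n = 8 seconds.
After batch 2: Gamma(α+S, β+n) = Gamma(131.17+79, 14.20+8) = Gamma(210.17, 22.20).
Mode of Gamma(α,β) for α≥1 is (α−1)/β = 209.17/22.20 = 9.4221.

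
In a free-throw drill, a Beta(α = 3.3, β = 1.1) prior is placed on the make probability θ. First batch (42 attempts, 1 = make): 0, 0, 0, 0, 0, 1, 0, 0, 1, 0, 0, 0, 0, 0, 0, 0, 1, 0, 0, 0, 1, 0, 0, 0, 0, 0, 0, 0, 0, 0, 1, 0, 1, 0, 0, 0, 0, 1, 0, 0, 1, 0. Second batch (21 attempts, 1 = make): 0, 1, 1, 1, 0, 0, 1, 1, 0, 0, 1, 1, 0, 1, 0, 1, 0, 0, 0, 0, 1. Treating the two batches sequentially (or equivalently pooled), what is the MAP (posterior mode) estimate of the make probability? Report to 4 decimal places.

The Beta prior is conjugate to a Binomial/Bernoulli likelihood; the update adds successes to α and failures to β.
After batch 1: Beta(3.3+8, 1.1+34) = Beta(11.3, 35.1).
After batch 2: Beta(11.3+10, 35.1+11) = Beta(21.3, 46.1).
Mode of Beta(a,b) for a,b>1 is (a−1)/(a+b−2) = 20.3/65.4 = 0.3104.

0.3104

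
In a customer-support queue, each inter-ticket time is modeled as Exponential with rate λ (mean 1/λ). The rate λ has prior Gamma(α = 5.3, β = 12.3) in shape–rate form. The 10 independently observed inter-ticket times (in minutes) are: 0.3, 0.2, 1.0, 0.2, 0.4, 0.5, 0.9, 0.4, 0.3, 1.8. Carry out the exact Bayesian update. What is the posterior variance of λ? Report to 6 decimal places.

0.045687

With a Gamma(shape α, rate β) prior on the exponential rate λ, the posterior after n observations with total T = Σxᵢ is Gamma(α+n, β+T).
Sum of observations T = 6.0 minutes; n = 10.
Posterior: Gamma(5.3+10, 12.3+6.0) = Gamma(15.3, 18.3).
Var = α/β² = 0.045687.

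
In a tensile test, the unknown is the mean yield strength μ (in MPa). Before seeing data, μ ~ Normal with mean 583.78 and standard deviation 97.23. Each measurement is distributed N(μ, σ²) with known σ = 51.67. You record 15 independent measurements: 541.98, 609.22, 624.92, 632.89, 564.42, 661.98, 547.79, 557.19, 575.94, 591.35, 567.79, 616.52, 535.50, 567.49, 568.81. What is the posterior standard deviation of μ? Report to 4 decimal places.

For Normal data with known variance σ², a Normal(μ₀, σ₀²) prior on μ is conjugate. Posterior precision = 1/σ₀² + n/σ²; posterior mean is the precision-weighted average of μ₀ and x̄.
σ₀² = 97.23² = 9453.6729, σ² = 51.67² = 2669.7889; σ² + n·σ₀² = 2669.7889 + 15·9453.6729 = 144474.8824.
Posterior precision = 1/σ₀² + n/σ² = 1/9453.6729 + 15/2669.7889 = (σ² + n·σ₀²)/(σ₀²σ²) = 144474.8824/(9453.6729·2669.7889); posterior variance σₙ² = σ₀²σ²/(σ² + n·σ₀²) = 9453.6729·2669.7889/144474.8824 = 174.696878.
Posterior SD = √σₙ² = √(9453.6729·2669.7889/144474.8824) = 13.2173.

13.2173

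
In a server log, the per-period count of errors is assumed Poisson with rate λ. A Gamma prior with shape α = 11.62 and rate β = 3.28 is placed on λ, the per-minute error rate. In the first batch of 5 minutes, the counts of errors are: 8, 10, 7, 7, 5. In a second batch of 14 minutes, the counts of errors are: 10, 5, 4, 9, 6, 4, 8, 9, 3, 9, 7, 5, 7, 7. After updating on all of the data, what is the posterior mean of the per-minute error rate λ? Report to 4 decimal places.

With a Gamma(shape α, rate β) prior, the Poisson likelihood is conjugate: the posterior is Gamma(α + ΣXᵢ, β + n).
Batch 1: sum of counts S = 37 over n = 5 minutes.
After batch 1: Gamma(α+S, β+n) = Gamma(11.62+37, 3.28+5) = Gamma(48.62, 8.28).
Batch 2: sum of counts S = 93 over n = 14 minutes.
After batch 2: Gamma(α+S, β+n) = Gamma(48.62+93, 8.28+14) = Gamma(141.62, 22.28).
Posterior mean = α/β = 141.62/22.28 = 6.3564.

6.3564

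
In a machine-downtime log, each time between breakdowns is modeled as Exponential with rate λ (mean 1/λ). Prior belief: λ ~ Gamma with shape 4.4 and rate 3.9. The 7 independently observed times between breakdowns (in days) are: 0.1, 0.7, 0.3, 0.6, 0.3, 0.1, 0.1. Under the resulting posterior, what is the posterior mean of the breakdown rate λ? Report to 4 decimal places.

1.8689

With a Gamma(shape α, rate β) prior on the exponential rate λ, the posterior after n observations with total T = Σxᵢ is Gamma(α+n, β+T).
Sum of observations T = 2.2 days; n = 7.
Posterior: Gamma(4.4+7, 3.9+2.2) = Gamma(11.4, 6.1).
Posterior mean of λ = α/β = 11.4/6.1 = 1.8689.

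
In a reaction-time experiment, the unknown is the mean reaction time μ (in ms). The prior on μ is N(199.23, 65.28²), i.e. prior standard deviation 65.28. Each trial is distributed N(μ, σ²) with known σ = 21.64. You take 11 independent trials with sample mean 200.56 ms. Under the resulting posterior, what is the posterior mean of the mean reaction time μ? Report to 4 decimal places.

For Normal data with known variance σ², a Normal(μ₀, σ₀²) prior on μ is conjugate. Posterior precision = 1/σ₀² + n/σ²; posterior mean is the precision-weighted average of μ₀ and x̄.
n·x̄ = 11·200.56 = 2206.16.
σ₀² = 65.28² = 4261.4784, σ² = 21.64² = 468.2896; σ² + n·σ₀² = 468.2896 + 11·4261.4784 = 47344.552.
Posterior mean = (μ₀/σ₀² + n·x̄/σ²)/(1/σ₀² + n/σ²) = (σ²·μ₀ + σ₀²·n·x̄)/(σ² + n·σ₀²) = (468.2896·199.23 + 4261.4784·2206.16)/47344.552 = 9494800.523952/47344.552 = 200.5468.

200.5468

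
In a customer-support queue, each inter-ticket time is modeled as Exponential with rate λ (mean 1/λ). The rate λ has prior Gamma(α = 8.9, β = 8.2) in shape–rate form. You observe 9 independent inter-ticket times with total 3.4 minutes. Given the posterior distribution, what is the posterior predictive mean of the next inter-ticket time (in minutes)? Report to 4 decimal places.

0.6864

With a Gamma(shape α, rate β) prior on the exponential rate λ, the posterior after n observations with total T = Σxᵢ is Gamma(α+n, β+T).
Posterior: Gamma(8.9+9, 8.2+3.4) = Gamma(17.9, 11.6).
The predictive distribution for the next observation is Lomax; its mean is β/(α−1) = 11.6/16.9 = 0.6864.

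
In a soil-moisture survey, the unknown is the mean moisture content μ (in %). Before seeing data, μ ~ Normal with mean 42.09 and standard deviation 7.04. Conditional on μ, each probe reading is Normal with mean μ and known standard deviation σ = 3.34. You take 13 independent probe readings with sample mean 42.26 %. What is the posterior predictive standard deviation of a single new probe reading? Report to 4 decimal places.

For Normal data with known variance σ², a Normal(μ₀, σ₀²) prior on μ is conjugate. Posterior precision = 1/σ₀² + n/σ²; posterior mean is the precision-weighted average of μ₀ and x̄.
σ₀² = 7.04² = 49.5616, σ² = 3.34² = 11.1556; σ² + n·σ₀² = 11.1556 + 13·49.5616 = 655.4564.
Posterior precision = 1/σ₀² + n/σ² = 1/49.5616 + 13/11.1556 = (σ² + n·σ₀²)/(σ₀²σ²) = 655.4564/(49.5616·11.1556); posterior variance σₙ² = σ₀²σ²/(σ² + n·σ₀²) = 49.5616·11.1556/655.4564 = 0.843518.
Predictive variance for one new observation = σₙ² + σ² = 49.5616·11.1556/655.4564 + 11.1556 = σ²·(σ₀² + 655.4564)/655.4564 = 11.1556·705.018/655.4564 = 11.999118; SD = √(11.1556·705.018/655.4564) = 3.4640.

3.4640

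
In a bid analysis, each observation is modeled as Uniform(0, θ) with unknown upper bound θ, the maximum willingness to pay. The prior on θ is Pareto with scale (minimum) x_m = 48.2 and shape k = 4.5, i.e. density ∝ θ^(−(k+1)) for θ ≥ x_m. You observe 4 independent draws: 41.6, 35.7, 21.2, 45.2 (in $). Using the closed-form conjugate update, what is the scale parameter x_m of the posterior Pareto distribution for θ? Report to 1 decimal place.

48.2

A Pareto(scale x_m, shape k) prior on the upper bound θ of Uniform(0, θ) is conjugate: posterior is Pareto(max(x_m, max xᵢ), k + n).
Sample maximum = 45.2; prior scale x_m = 48.2 → posterior scale = max = 48.2.
Posterior shape = 4.5 + 4 = 8.5.
Posterior scale x_m = 48.2.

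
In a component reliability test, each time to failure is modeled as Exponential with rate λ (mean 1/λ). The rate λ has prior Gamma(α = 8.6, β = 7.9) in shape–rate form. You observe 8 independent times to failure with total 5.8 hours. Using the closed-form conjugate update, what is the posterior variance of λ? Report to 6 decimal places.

0.088444

With a Gamma(shape α, rate β) prior on the exponential rate λ, the posterior after n observations with total T = Σxᵢ is Gamma(α+n, β+T).
Posterior: Gamma(8.6+8, 7.9+5.8) = Gamma(16.6, 13.7).
Var = α/β² = 0.088444.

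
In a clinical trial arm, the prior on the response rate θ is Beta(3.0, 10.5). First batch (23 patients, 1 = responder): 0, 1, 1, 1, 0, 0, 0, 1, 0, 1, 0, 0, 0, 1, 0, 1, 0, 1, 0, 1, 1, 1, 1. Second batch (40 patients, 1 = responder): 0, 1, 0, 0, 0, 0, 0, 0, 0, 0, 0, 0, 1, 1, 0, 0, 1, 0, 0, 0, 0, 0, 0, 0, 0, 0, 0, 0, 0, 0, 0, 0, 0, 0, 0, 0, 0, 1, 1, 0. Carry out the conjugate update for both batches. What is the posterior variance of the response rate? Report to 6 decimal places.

The Beta prior is conjugate to a Binomial/Bernoulli likelihood; the update adds successes to α and failures to β.
After batch 1: Beta(3.0+12, 10.5+11) = Beta(15.0, 21.5).
After batch 2: Beta(15.0+6, 21.5+34) = Beta(21.0, 55.5).
Var = αβ/((α+β)²(α+β+1)) = 21.0·55.5/(76.5²·77.5) = 0.002570.

0.002570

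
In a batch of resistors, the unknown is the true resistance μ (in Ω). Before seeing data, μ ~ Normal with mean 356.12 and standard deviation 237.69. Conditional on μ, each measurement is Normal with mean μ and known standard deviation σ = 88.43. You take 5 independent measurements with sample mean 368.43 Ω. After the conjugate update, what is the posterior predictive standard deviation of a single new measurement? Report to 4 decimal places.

96.6525

For Normal data with known variance σ², a Normal(μ₀, σ₀²) prior on μ is conjugate. Posterior precision = 1/σ₀² + n/σ²; posterior mean is the precision-weighted average of μ₀ and x̄.
σ₀² = 237.69² = 56496.5361, σ² = 88.43² = 7819.8649; σ² + n·σ₀² = 7819.8649 + 5·56496.5361 = 290302.5454.
Posterior precision = 1/σ₀² + n/σ² = 1/56496.5361 + 5/7819.8649 = (σ² + n·σ₀²)/(σ₀²σ²) = 290302.5454/(56496.5361·7819.8649); posterior variance σₙ² = σ₀²σ²/(σ² + n·σ₀²) = 56496.5361·7819.8649/290302.5454 = 1521.844319.
Predictive variance for one new observation = σₙ² + σ² = 56496.5361·7819.8649/290302.5454 + 7819.8649 = σ²·(σ₀² + 290302.5454)/290302.5454 = 7819.8649·346799.0815/290302.5454 = 9341.709219; SD = √(7819.8649·346799.0815/290302.5454) = 96.6525.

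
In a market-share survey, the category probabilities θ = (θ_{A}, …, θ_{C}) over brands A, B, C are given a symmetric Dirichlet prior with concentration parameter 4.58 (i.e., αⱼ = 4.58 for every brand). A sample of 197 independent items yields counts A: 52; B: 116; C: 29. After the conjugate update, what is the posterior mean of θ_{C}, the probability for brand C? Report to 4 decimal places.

0.1593

The Dirichlet prior is conjugate to the Multinomial likelihood: each posterior αⱼ = prior αⱼ + observed count nⱼ.
Posterior concentration: (56.58, 120.58, 33.58), total = 210.74.
E[θ_{C}|data] = α_{C}/Σα = 33.58/210.74 = 0.1593.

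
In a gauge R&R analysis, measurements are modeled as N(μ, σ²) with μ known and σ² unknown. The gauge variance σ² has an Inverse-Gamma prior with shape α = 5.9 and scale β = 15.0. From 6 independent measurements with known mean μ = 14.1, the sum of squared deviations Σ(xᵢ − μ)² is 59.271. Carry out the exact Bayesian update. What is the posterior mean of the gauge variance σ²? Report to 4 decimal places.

With known mean μ and an Inverse-Gamma(α, β) prior on σ², the Normal likelihood is conjugate: posterior is Inv-Gamma(α + n/2, β + Σ(xᵢ−μ)²/2).
Posterior: Inv-Gamma(5.9 + 6/2, 15.0 + 59.271/2) = Inv-Gamma(8.90, 44.6355).
E[σ²|data] = β/(α−1) = 44.6355/7.90 = 5.6501.

5.6501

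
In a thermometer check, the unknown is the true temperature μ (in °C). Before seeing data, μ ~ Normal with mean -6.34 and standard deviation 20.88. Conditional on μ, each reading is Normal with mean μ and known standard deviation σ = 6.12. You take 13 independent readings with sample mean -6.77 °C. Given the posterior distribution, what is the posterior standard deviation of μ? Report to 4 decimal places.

For Normal data with known variance σ², a Normal(μ₀, σ₀²) prior on μ is conjugate. Posterior precision = 1/σ₀² + n/σ²; posterior mean is the precision-weighted average of μ₀ and x̄.
σ₀² = 20.88² = 435.9744, σ² = 6.12² = 37.4544; σ² + n·σ₀² = 37.4544 + 13·435.9744 = 5705.1216.
Posterior precision = 1/σ₀² + n/σ² = 1/435.9744 + 13/37.4544 = (σ² + n·σ₀²)/(σ₀²σ²) = 5705.1216/(435.9744·37.4544); posterior variance σₙ² = σ₀²σ²/(σ² + n·σ₀²) = 435.9744·37.4544/5705.1216 = 2.862193.
Posterior SD = √σₙ² = √(435.9744·37.4544/5705.1216) = 1.6918.

1.6918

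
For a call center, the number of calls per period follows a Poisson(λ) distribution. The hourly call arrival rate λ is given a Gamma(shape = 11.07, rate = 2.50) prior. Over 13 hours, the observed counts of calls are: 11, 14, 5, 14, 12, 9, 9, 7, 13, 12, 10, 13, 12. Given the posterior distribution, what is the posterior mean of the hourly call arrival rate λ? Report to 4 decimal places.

9.8110

With a Gamma(shape α, rate β) prior, the Poisson likelihood is conjugate: the posterior is Gamma(α + ΣXᵢ, β + n).
Sum of counts S = 141 over n = 13 hours.
Posterior: Gamma(α+S, β+n) = Gamma(11.07+141, 2.50+13) = Gamma(152.07, 15.50).
Posterior mean = α/β = 152.07/15.50 = 9.8110.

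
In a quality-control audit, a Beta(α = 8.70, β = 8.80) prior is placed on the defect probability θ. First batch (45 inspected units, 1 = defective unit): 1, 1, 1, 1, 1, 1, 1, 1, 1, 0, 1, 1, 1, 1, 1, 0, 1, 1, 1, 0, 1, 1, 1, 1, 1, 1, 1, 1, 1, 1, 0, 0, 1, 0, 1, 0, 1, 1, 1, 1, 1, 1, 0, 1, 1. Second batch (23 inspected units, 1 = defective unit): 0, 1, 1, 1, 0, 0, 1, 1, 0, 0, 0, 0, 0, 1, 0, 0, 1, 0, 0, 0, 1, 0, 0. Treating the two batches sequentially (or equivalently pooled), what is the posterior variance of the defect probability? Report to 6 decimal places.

0.002701

The Beta prior is conjugate to a Binomial/Bernoulli likelihood; the update adds successes to α and failures to β.
After batch 1: Beta(8.70+37, 8.80+8) = Beta(45.70, 16.80).
After batch 2: Beta(45.70+8, 16.80+15) = Beta(53.70, 31.80).
Var = αβ/((α+β)²(α+β+1)) = 53.70·31.80/(85.50²·86.50) = 0.002701.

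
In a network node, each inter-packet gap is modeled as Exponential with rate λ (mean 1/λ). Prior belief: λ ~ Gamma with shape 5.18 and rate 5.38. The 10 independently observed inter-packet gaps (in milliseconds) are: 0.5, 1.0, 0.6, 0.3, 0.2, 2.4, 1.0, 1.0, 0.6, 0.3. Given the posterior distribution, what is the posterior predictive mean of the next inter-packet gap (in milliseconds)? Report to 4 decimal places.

0.9365

With a Gamma(shape α, rate β) prior on the exponential rate λ, the posterior after n observations with total T = Σxᵢ is Gamma(α+n, β+T).
Sum of observations T = 7.9 milliseconds; n = 10.
Posterior: Gamma(5.18+10, 5.38+7.9) = Gamma(15.18, 13.28).
The predictive distribution for the next observation is Lomax; its mean is β/(α−1) = 13.28/14.18 = 0.9365.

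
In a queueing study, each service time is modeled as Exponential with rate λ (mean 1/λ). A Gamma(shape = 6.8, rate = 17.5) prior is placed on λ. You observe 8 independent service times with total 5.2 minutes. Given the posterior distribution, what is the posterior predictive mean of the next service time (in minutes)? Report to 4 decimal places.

1.6449

With a Gamma(shape α, rate β) prior on the exponential rate λ, the posterior after n observations with total T = Σxᵢ is Gamma(α+n, β+T).
Posterior: Gamma(6.8+8, 17.5+5.2) = Gamma(14.8, 22.7).
The predictive distribution for the next observation is Lomax; its mean is β/(α−1) = 22.7/13.8 = 1.6449.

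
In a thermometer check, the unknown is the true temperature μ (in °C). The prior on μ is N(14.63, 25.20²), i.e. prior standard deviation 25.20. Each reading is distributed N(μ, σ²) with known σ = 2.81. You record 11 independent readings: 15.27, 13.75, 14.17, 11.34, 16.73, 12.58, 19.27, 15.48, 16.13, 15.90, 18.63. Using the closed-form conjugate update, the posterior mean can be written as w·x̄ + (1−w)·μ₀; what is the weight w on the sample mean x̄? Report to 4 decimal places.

For Normal data with known variance σ², a Normal(μ₀, σ₀²) prior on μ is conjugate. Posterior precision = 1/σ₀² + n/σ²; posterior mean is the precision-weighted average of μ₀ and x̄.
σ₀² = 25.20² = 635.04, σ² = 2.81² = 7.8961. Prior precision 1/σ₀² = 1/635.04; data precision n/σ² = 11/7.8961.
w = (n/σ²)/(1/σ₀² + n/σ²) = n·σ₀²/(σ² + n·σ₀²) = 11·635.04/(7.8961 + 11·635.04) = 6985.44/6993.3361 = 0.9989.

0.9989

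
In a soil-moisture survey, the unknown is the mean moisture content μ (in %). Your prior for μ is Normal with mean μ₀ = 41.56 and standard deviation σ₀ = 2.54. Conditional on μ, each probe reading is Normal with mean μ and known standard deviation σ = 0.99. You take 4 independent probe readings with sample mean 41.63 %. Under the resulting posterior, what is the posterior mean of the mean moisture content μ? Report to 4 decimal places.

For Normal data with known variance σ², a Normal(μ₀, σ₀²) prior on μ is conjugate. Posterior precision = 1/σ₀² + n/σ²; posterior mean is the precision-weighted average of μ₀ and x̄.
n·x̄ = 4·41.63 = 166.52.
σ₀² = 2.54² = 6.4516, σ² = 0.99² = 0.9801; σ² + n·σ₀² = 0.9801 + 4·6.4516 = 26.7865.
Posterior mean = (μ₀/σ₀² + n·x̄/σ²)/(1/σ₀² + n/σ²) = (σ²·μ₀ + σ₀²·n·x̄)/(σ² + n·σ₀²) = (0.9801·41.56 + 6.4516·166.52)/26.7865 = 1115.053388/26.7865 = 41.6274.

41.6274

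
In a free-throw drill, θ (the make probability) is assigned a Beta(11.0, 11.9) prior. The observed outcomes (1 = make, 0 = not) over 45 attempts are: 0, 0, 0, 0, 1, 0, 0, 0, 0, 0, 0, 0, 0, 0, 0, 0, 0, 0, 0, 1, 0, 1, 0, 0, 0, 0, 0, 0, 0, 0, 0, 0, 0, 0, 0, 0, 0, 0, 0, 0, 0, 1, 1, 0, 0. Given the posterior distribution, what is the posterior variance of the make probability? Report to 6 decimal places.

0.002614

The Beta prior is conjugate to a Binomial/Bernoulli likelihood; the update adds successes to α and failures to β.
Posterior: Beta(α+k, β+n−k) = Beta(11.0+5, 11.9+40) = Beta(16.0, 51.9).
Var = αβ/((α+β)²(α+β+1)) = 16.0·51.9/(67.9²·68.9) = 0.002614.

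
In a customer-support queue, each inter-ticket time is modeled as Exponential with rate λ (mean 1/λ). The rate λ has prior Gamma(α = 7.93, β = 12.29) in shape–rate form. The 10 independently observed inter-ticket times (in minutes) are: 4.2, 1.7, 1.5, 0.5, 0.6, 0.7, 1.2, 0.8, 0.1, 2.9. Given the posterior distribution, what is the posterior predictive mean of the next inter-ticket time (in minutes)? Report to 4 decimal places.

With a Gamma(shape α, rate β) prior on the exponential rate λ, the posterior after n observations with total T = Σxᵢ is Gamma(α+n, β+T).
Sum of observations T = 14.2 minutes; n = 10.
Posterior: Gamma(7.93+10, 12.29+14.2) = Gamma(17.93, 26.49).
The predictive distribution for the next observation is Lomax; its mean is β/(α−1) = 26.49/16.93 = 1.5647.

1.5647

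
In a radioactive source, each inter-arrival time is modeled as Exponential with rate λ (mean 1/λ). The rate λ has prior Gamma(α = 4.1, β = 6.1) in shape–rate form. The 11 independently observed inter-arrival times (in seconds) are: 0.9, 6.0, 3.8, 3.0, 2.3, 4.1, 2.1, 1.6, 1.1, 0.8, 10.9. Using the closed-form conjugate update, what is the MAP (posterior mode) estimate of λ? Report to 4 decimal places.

0.3302

With a Gamma(shape α, rate β) prior on the exponential rate λ, the posterior after n observations with total T = Σxᵢ is Gamma(α+n, β+T).
Sum of observations T = 36.6 seconds; n = 11.
Posterior: Gamma(4.1+11, 6.1+36.6) = Gamma(15.1, 42.7).
Mode = (α−1)/β = 0.3302.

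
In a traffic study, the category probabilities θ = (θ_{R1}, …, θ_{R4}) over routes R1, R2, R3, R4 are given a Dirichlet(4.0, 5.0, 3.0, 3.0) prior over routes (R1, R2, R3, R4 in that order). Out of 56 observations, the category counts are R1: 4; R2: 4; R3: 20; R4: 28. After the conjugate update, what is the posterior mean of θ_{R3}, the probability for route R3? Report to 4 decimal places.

0.3239

The Dirichlet prior is conjugate to the Multinomial likelihood: each posterior αⱼ = prior αⱼ + observed count nⱼ.
Posterior concentration: (8.0, 9.0, 23.0, 31.0), total = 71.0.
E[θ_{R3}|data] = α_{R3}/Σα = 23.0/71.0 = 0.3239.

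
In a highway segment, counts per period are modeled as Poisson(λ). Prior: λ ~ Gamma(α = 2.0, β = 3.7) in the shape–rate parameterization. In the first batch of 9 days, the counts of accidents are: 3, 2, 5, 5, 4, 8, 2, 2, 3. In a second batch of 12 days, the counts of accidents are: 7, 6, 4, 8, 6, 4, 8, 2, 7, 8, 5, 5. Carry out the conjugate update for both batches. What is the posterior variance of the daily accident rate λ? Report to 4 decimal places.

0.1737

With a Gamma(shape α, rate β) prior, the Poisson likelihood is conjugate: the posterior is Gamma(α + ΣXᵢ, β + n).
Batch 1: sum of counts S = 34 over n = 9 days.
After batch 1: Gamma(α+S, β+n) = Gamma(2.0+34, 3.7+9) = Gamma(36.0, 12.7).
Batch 2: sum of counts S = 70 over n = 12 days.
After batch 2: Gamma(α+S, β+n) = Gamma(36.0+70, 12.7+12) = Gamma(106.0, 24.7).
Var = α/β² = 106.0/24.7² = 0.1737.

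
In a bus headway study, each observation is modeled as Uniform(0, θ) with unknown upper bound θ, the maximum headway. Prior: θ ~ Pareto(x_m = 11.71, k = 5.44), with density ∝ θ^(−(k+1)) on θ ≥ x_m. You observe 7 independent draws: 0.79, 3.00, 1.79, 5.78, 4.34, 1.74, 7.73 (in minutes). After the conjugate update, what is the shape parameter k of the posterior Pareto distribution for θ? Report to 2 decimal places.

A Pareto(scale x_m, shape k) prior on the upper bound θ of Uniform(0, θ) is conjugate: posterior is Pareto(max(x_m, max xᵢ), k + n).
Sample maximum = 7.73; prior scale x_m = 11.71 → posterior scale = max = 11.71.
Posterior shape = 5.44 + 7 = 12.44.
Posterior shape k = 12.44.

12.44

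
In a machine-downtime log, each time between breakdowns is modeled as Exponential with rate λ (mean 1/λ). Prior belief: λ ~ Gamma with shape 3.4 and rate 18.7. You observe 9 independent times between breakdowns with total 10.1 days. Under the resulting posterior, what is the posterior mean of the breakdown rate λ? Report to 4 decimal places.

With a Gamma(shape α, rate β) prior on the exponential rate λ, the posterior after n observations with total T = Σxᵢ is Gamma(α+n, β+T).
Posterior: Gamma(3.4+9, 18.7+10.1) = Gamma(12.4, 28.8).
Posterior mean of λ = α/β = 12.4/28.8 = 0.4306.

0.4306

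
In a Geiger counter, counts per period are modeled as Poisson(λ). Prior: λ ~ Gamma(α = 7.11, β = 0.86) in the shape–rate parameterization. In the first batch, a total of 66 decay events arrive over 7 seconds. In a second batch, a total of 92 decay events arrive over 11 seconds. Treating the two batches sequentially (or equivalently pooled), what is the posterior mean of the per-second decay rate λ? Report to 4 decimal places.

8.7545

With a Gamma(shape α, rate β) prior, the Poisson likelihood is conjugate: the posterior is Gamma(α + ΣXᵢ, β + n).
After batch 1: Gamma(α+S, β+n) = Gamma(7.11+66, 0.86+7) = Gamma(73.11, 7.86).
After batch 2: Gamma(α+S, β+n) = Gamma(73.11+92, 7.86+11) = Gamma(165.11, 18.86).
Posterior mean = α/β = 165.11/18.86 = 8.7545.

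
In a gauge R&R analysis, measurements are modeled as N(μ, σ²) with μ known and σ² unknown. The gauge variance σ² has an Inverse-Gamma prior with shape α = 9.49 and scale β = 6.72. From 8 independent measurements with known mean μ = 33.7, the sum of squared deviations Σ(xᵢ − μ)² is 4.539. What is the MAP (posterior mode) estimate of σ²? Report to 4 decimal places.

With known mean μ and an Inverse-Gamma(α, β) prior on σ², the Normal likelihood is conjugate: posterior is Inv-Gamma(α + n/2, β + Σ(xᵢ−μ)²/2).
Posterior: Inv-Gamma(9.49 + 8/2, 6.72 + 4.539/2) = Inv-Gamma(13.49, 8.9895).
Mode = β/(α+1) = 8.9895/14.49 = 0.6204.

0.6204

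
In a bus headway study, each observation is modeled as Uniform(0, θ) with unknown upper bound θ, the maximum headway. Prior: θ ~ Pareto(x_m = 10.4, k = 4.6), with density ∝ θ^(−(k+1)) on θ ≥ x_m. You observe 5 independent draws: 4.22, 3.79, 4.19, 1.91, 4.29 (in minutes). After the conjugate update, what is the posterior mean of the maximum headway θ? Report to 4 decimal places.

A Pareto(scale x_m, shape k) prior on the upper bound θ of Uniform(0, θ) is conjugate: posterior is Pareto(max(x_m, max xᵢ), k + n).
Sample maximum = 4.29; prior scale x_m = 10.4 → posterior scale = max = 10.40.
Posterior shape = 4.6 + 5 = 9.6.
E[θ|data] = k·x_m/(k−1) = 9.6·10.40/8.6 = 11.6093.

11.6093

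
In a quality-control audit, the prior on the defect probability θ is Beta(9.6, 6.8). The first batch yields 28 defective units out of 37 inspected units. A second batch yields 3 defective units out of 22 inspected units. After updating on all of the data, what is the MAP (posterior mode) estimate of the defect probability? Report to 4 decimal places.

The Beta prior is conjugate to a Binomial/Bernoulli likelihood; the update adds successes to α and failures to β.
After batch 1: Beta(9.6+28, 6.8+9) = Beta(37.6, 15.8).
After batch 2: Beta(37.6+3, 15.8+19) = Beta(40.6, 34.8).
Mode of Beta(a,b) for a,b>1 is (a−1)/(a+b−2) = 39.6/73.4 = 0.5395.

0.5395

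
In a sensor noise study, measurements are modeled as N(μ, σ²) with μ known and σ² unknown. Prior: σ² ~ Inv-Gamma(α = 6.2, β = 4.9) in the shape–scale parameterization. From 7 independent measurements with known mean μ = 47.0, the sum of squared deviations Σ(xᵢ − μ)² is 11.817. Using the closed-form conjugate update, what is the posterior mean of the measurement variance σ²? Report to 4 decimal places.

1.2424

With known mean μ and an Inverse-Gamma(α, β) prior on σ², the Normal likelihood is conjugate: posterior is Inv-Gamma(α + n/2, β + Σ(xᵢ−μ)²/2).
Posterior: Inv-Gamma(6.2 + 7/2, 4.9 + 11.817/2) = Inv-Gamma(9.70, 10.8085).
E[σ²|data] = β/(α−1) = 10.8085/8.70 = 1.2424.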